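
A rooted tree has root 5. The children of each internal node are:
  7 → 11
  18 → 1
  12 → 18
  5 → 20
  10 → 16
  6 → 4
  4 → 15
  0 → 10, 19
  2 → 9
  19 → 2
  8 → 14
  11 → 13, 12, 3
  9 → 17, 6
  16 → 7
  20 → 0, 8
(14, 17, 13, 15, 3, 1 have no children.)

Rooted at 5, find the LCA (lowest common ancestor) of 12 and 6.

0

12's ancestor chain is 12, 11, 7, 16, 10, 0, 20, 5 and 6's is 6, 9, 2, 19, 0, 20, 5; they first meet at 0.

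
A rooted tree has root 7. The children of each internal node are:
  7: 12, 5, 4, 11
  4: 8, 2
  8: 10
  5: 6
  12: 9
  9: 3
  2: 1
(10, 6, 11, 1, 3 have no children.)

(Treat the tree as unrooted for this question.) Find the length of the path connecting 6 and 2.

4

Walking from 6: 6–5–7–4–2. Length 4.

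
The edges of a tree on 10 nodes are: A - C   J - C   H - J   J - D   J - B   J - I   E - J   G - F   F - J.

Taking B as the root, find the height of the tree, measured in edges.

G sits deepest: B–J–F–G — 3 edges from the root.

3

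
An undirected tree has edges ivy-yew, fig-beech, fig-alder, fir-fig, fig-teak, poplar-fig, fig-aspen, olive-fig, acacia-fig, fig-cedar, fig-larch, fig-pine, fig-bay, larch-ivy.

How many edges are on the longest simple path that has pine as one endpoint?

The node farthest from pine is yew, via pine–fig–larch–ivy–yew — 4 edges.

4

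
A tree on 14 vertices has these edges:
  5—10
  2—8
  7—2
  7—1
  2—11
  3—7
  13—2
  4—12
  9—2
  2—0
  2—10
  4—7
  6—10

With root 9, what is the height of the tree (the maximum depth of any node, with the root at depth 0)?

4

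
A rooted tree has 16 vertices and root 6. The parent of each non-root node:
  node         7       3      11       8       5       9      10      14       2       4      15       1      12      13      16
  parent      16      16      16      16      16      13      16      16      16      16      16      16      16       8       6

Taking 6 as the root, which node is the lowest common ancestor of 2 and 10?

2's ancestor chain is 2, 16, 6 and 10's is 10, 16, 6; they first meet at 16.

16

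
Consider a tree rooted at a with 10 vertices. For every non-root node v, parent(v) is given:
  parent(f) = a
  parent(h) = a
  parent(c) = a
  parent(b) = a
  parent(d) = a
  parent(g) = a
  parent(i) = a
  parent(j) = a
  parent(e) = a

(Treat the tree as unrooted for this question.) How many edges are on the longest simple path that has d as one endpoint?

Distances from d peak at 2, attained at i (e, g, j, h, f, c, b also at distance 2).
d – a – i

2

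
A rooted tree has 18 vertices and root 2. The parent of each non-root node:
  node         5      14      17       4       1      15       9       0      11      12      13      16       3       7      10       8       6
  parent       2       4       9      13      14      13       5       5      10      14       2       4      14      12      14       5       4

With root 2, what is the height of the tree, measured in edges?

5

A deepest node is 7, reached by 2 – 13 – 4 – 14 – 12 – 7.
That path has 5 edges, so the height is 5.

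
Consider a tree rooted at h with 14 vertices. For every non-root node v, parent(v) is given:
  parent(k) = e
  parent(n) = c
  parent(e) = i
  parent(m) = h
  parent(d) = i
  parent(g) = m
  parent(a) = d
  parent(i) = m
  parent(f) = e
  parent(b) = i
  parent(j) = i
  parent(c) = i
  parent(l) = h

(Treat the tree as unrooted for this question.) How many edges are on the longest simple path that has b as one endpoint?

The node farthest from b is l, via b-i-m-h-l — 4 edges.

4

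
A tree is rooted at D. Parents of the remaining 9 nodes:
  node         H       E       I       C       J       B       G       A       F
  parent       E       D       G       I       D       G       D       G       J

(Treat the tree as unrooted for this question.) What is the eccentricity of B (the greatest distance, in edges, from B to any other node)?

Distances from B peak at 4, attained at H (F also at distance 4).
B–G–D–E–H

4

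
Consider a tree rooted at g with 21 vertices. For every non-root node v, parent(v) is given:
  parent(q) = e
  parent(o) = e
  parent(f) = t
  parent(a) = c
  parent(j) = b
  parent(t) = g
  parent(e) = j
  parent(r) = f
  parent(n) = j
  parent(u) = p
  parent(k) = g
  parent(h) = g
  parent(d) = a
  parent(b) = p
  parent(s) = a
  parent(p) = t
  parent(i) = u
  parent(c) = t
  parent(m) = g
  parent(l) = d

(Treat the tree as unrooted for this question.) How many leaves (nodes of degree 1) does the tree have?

10

Exactly 10 nodes have a single neighbour: h, i, k, l, m, n, o, q, r, s.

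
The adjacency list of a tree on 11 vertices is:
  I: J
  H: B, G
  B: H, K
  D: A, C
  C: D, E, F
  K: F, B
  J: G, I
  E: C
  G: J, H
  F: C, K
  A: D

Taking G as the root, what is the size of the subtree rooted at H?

H's subtree: {H, B, K, F, C, D, E, A}, size 8.

8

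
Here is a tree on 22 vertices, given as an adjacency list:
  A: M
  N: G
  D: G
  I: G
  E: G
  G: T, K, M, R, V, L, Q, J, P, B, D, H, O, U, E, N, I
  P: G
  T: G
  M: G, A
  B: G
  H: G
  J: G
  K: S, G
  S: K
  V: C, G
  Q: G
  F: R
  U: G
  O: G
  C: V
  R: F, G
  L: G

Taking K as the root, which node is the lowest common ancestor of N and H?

Ancestors of N (toward the root): N, G, K.
Ancestors of H: H, G, K.
The deepest node appearing in both lists is G.

G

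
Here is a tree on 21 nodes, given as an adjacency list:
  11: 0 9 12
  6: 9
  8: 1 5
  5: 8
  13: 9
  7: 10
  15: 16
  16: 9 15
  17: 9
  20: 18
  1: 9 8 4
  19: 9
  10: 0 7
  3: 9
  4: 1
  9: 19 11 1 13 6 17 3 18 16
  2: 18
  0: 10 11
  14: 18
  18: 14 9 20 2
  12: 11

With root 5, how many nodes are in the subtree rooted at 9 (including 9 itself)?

17

9's subtree: {9, 11, 6, 17, 18, 19, 16, 3, 13, 0, 12, 2, 14, 20, 15, 10, 7}, size 17.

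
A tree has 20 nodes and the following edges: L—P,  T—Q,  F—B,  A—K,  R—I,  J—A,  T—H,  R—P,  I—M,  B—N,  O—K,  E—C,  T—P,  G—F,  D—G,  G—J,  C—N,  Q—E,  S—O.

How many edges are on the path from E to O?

9

E - C - N - B - F - G - J - A - K - O: 9 edges.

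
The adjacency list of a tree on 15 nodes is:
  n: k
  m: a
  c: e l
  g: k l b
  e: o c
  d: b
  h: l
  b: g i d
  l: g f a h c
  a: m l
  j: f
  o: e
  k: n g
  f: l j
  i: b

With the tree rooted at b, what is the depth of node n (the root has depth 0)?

3

Climbing from n to the root: n → k → g → b. That's 3 steps.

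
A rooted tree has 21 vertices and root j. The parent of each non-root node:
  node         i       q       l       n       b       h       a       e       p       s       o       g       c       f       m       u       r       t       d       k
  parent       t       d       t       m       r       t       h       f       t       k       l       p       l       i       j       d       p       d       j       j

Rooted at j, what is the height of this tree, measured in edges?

5

The longest root-to-leaf path is j-d-t-p-r-b (5 edges).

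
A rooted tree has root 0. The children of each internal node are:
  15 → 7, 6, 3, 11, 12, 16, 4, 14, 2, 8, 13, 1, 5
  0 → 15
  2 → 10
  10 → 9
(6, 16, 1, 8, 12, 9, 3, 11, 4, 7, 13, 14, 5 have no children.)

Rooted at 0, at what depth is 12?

2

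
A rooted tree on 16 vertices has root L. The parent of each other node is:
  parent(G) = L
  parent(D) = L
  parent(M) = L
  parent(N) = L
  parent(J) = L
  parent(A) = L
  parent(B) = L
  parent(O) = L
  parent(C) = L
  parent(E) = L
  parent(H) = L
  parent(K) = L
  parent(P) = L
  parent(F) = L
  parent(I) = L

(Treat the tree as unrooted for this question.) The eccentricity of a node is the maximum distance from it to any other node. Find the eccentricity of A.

2

The node farthest from A is K (H, J, G, M, B, N, D, O, C, P, F, I, E also at distance 2), via A – L – K — 2 edges.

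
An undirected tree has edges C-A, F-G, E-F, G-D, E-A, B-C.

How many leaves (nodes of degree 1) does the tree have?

2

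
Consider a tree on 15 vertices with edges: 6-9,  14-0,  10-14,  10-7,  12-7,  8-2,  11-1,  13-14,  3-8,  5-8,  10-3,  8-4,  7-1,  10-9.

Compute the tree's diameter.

6

Starting from 11, a farthest node is 2 at distance 6.
One longest path: 11 - 1 - 7 - 10 - 3 - 8 - 2.
So the diameter is 6.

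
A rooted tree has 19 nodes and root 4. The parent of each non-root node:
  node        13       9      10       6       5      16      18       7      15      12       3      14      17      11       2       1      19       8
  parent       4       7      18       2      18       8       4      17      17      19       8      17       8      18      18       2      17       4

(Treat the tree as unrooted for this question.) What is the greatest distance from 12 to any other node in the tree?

A farthest node from 12 is 6 (1 also at distance 7).
The path 12 – 19 – 17 – 8 – 4 – 18 – 2 – 6 has 7 edges.

7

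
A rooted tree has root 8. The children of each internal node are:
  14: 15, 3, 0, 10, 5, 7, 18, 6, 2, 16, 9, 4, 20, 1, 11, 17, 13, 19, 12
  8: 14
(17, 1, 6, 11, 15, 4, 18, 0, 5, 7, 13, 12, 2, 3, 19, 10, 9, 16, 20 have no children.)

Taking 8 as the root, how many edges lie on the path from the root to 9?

Climbing from 9 to the root: 9 → 14 → 8. That's 2 steps.

2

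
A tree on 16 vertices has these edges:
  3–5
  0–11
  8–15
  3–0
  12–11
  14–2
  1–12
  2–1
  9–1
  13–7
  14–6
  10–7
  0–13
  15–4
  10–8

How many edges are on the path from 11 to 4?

7

Walking from 11: 11–0–13–7–10–8–15–4. Length 7.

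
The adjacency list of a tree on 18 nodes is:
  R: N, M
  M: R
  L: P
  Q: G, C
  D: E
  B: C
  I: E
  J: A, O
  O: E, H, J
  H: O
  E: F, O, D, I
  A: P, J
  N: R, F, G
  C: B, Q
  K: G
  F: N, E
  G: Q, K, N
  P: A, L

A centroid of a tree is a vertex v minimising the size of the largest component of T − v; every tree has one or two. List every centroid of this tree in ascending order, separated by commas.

E, F

Delete E: the remaining components have sizes 9, 6, 1, 1. Max 9 ≤ 9, so E is a centroid.
Its neighbour F also leaves a largest component of size 9, so both are centroids.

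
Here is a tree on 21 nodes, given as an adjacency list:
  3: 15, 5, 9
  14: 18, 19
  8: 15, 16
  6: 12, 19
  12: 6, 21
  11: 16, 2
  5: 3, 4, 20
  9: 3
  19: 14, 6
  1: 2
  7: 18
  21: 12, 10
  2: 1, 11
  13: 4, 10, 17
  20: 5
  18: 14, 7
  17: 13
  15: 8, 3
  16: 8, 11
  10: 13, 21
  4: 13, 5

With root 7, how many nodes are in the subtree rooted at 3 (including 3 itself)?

The subtree rooted at 3 contains: 3, 15, 9, 8, 16, 11, 2, 1 — 8 nodes.

8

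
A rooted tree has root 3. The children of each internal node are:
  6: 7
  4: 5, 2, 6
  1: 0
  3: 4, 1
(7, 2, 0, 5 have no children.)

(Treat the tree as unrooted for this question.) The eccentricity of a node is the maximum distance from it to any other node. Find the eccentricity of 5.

Distances from 5 peak at 4, attained at 0.
5 – 4 – 3 – 1 – 0

4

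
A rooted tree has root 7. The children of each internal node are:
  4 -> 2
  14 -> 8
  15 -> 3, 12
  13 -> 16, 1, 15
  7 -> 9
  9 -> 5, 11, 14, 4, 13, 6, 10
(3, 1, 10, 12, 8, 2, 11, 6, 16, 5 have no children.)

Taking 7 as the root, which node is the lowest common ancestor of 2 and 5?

9

Ancestors of 2 (toward the root): 2, 4, 9, 7.
Ancestors of 5: 5, 9, 7.
The deepest node appearing in both lists is 9.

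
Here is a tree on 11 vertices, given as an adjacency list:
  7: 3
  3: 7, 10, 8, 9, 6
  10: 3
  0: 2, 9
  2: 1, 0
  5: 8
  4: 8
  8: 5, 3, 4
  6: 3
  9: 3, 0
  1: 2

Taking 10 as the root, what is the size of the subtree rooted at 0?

3

The subtree rooted at 0 contains: 0, 2, 1 — 3 nodes.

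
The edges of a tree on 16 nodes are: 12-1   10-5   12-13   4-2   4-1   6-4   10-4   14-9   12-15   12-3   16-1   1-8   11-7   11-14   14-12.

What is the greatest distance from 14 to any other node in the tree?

5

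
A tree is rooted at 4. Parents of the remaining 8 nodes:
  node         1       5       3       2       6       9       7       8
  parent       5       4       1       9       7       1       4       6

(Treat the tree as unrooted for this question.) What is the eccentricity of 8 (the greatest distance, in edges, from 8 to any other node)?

A farthest node from 8 is 2.
The path 8-6-7-4-5-1-9-2 has 7 edges.

7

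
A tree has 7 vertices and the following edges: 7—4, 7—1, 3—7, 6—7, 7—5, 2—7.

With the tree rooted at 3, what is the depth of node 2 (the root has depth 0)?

2

Climbing from 2 to the root: 2 – 7 – 3. That's 2 steps.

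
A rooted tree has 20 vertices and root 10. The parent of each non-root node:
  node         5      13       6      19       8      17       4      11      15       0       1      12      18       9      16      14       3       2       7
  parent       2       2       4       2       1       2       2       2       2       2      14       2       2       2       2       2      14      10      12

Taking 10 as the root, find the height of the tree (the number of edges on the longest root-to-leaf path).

4

A deepest node is 8, reached by 10 → 2 → 14 → 1 → 8.
That path has 4 edges, so the height is 4.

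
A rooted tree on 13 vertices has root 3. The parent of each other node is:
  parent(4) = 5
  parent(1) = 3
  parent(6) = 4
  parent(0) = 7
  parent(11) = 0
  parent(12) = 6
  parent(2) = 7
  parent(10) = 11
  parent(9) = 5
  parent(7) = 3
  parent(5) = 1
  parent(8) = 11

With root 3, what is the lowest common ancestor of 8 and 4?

3

8's ancestor chain is 8, 11, 0, 7, 3 and 4's is 4, 5, 1, 3; they first meet at 3.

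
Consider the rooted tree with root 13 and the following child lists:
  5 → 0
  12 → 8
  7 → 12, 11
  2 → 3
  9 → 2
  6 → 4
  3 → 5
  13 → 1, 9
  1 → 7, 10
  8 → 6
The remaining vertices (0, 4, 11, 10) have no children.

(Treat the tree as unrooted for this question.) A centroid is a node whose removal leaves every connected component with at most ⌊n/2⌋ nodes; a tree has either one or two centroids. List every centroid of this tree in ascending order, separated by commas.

1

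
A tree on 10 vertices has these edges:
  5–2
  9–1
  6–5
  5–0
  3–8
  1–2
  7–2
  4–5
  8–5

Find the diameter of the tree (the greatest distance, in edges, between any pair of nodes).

5

BFS from 9 reaches 3 last, at distance 5; BFS from 3 confirms no node is farther.
Path: 9–1–2–5–8–3.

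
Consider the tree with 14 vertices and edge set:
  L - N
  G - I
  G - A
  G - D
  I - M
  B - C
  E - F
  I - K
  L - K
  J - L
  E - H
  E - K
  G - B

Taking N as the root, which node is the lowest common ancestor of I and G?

Path I→root: I K L N; path G→root: G I K L N.
First common node: I.

I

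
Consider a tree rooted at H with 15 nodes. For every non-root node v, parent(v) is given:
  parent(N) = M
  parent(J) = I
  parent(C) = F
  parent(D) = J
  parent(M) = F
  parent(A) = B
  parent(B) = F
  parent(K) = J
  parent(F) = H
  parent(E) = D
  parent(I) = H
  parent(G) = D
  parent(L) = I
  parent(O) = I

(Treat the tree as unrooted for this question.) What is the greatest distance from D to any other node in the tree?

Distances from D peak at 6, attained at N (A also at distance 6).
D – J – I – H – F – M – N

6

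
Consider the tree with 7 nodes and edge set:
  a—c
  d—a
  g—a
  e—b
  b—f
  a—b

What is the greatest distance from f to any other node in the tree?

3

A farthest node from f is c (g, d also at distance 3).
The path f–b–a–c has 3 edges.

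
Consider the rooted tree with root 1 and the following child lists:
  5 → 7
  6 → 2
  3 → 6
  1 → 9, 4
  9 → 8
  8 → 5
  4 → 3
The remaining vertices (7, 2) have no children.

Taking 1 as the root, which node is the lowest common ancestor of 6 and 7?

1

Path 6→root: 6 3 4 1; path 7→root: 7 5 8 9 1.
First common node: 1.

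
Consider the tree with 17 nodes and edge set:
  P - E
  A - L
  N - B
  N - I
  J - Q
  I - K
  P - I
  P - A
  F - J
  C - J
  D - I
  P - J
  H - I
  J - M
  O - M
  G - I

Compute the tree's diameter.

BFS from B reaches O last, at distance 6; BFS from O confirms no node is farther.
Path: B - N - I - P - J - M - O.

6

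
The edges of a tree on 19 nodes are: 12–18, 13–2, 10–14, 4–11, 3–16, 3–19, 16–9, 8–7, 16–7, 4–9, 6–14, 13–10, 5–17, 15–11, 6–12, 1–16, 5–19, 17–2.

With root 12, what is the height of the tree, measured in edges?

A deepest node is 15, reached by 12-6-14-10-13-2-17-5-19-3-16-9-4-11-15.
That path has 14 edges, so the height is 14.

14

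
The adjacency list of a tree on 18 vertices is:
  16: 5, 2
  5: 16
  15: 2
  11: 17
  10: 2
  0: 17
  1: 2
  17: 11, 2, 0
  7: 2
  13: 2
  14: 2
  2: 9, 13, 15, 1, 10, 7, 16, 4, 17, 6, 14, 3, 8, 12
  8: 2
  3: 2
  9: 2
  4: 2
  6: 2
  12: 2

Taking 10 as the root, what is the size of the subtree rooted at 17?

3

The subtree rooted at 17 contains: 17, 0, 11 — 3 nodes.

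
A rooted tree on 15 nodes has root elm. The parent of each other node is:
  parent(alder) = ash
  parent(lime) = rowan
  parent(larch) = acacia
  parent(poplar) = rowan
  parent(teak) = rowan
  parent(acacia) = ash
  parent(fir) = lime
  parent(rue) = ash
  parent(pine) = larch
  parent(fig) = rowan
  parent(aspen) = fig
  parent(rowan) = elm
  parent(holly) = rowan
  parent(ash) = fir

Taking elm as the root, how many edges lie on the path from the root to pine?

7

Path from elm to pine: elm–rowan–lime–fir–ash–acacia–larch–pine, which has 7 edges.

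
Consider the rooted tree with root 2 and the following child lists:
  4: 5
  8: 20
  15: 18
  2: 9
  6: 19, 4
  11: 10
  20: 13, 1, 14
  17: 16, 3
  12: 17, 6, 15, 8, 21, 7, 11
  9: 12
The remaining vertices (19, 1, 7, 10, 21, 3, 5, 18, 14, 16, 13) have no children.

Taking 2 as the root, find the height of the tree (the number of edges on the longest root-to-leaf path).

13 sits deepest: 2-9-12-8-20-13 — 5 edges from the root.

5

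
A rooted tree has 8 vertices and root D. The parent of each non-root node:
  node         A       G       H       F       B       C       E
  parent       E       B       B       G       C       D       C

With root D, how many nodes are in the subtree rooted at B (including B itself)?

4

The subtree rooted at B contains: B, G, H, F — 4 nodes.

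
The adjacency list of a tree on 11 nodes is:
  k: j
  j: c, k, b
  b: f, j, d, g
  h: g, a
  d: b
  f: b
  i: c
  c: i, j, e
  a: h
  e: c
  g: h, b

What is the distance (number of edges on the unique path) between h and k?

4

The path is h – g – b – j – k, which has 4 edges.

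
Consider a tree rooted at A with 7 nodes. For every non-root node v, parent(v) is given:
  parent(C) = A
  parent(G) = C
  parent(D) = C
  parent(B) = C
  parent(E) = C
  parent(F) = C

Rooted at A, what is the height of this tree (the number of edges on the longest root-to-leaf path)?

2

A deepest node is G, reached by A – C – G.
That path has 2 edges, so the height is 2.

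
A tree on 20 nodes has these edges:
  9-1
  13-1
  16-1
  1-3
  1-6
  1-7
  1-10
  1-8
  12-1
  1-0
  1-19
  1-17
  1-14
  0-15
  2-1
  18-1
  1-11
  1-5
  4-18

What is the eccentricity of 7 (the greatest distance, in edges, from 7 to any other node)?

3

Distances from 7 peak at 3, attained at 4 (15 also at distance 3).
7–1–18–4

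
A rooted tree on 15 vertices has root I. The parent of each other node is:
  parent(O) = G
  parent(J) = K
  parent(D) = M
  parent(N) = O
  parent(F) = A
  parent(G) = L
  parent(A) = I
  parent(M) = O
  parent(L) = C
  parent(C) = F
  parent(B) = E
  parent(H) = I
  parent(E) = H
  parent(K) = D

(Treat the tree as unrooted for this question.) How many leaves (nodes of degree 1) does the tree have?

Degree-1 nodes: B, J, N — 3 of them.

3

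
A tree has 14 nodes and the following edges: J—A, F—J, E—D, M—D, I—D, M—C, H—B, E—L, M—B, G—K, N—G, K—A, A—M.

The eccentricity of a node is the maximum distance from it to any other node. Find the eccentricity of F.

6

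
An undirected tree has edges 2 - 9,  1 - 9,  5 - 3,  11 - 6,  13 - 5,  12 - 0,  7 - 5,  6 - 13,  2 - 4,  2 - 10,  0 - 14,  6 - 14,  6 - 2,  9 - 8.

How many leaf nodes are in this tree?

8

Exactly 8 nodes have a single neighbour: 1, 3, 4, 7, 8, 10, 11, 12.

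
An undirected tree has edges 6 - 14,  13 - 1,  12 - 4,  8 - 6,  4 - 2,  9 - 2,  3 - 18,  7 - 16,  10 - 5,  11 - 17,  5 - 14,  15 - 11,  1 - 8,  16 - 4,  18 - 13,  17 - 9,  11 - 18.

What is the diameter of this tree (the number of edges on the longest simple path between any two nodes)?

14

Starting from 10, a farthest node is 7 at distance 14.
One longest path: 10-5-14-6-8-1-13-18-11-17-9-2-4-16-7.
So the diameter is 14.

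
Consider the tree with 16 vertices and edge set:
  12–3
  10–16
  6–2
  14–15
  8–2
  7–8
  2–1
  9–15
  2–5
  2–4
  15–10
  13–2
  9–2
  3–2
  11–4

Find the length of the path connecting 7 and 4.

3

The path is 7–8–2–4, which has 3 edges.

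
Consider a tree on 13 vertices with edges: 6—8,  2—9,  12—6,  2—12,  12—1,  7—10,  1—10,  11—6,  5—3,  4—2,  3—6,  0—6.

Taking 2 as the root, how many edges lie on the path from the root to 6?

2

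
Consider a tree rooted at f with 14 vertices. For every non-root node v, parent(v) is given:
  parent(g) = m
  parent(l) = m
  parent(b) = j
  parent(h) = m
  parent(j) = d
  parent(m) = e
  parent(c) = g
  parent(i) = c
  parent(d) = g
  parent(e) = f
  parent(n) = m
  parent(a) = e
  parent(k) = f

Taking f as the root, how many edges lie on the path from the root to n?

3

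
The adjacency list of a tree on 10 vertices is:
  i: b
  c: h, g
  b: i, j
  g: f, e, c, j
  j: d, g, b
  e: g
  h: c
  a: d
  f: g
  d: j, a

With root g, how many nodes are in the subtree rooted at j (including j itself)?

j's subtree: {j, d, b, a, i}, size 5.

5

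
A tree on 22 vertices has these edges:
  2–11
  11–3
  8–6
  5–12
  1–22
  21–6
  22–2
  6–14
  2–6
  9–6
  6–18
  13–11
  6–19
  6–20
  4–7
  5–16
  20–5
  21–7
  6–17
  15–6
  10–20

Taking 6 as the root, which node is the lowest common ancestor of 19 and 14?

6

19's ancestor chain is 19, 6 and 14's is 14, 6; they first meet at 6.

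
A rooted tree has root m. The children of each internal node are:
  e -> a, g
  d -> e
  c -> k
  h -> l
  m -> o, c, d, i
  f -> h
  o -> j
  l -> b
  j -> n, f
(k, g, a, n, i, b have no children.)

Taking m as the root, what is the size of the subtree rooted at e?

3

e's subtree: {e, g, a}, size 3.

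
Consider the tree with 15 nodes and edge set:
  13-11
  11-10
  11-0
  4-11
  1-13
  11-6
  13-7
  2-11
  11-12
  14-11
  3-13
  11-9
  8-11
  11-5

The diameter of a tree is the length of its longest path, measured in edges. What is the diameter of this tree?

3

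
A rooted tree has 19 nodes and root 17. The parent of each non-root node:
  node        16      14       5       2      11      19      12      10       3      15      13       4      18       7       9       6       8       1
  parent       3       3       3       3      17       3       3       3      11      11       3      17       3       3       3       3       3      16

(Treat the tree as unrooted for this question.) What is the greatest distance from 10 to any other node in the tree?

A farthest node from 10 is 4.
The path 10 – 3 – 11 – 17 – 4 has 4 edges.

4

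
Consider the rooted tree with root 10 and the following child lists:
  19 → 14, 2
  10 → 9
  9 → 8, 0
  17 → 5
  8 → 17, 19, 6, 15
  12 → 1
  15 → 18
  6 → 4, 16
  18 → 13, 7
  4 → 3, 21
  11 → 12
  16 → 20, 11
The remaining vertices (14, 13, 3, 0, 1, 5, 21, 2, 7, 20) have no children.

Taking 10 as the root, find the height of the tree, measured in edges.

7

A deepest node is 1, reached by 10–9–8–6–16–11–12–1.
That path has 7 edges, so the height is 7.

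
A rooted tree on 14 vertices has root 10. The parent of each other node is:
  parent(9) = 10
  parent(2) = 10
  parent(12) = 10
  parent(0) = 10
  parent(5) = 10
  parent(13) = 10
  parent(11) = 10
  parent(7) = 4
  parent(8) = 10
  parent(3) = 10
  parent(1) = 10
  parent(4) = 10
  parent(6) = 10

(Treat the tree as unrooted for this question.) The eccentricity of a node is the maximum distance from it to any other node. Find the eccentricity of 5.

A farthest node from 5 is 7.
The path 5 – 10 – 4 – 7 has 3 edges.

3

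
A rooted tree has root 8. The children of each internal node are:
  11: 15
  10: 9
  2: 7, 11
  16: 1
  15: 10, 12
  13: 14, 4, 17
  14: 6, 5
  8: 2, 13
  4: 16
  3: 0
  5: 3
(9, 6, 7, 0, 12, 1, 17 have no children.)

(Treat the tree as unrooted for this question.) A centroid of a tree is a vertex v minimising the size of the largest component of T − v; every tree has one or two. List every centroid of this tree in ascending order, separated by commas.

If 13 is removed the pieces have sizes 8, 5, 3, 1, all ≤ ⌊18/2⌋ = 9.
Every other node leaves some component of size > 9, so the centroid is unique.

13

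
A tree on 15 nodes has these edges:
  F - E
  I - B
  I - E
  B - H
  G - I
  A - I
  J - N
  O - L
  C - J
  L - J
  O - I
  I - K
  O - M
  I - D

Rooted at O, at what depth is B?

2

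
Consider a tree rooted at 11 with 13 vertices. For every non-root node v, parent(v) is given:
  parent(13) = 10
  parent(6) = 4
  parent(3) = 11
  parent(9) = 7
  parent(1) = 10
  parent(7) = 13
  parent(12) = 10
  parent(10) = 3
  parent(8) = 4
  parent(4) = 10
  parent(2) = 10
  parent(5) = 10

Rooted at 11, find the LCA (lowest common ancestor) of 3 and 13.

Ancestors of 3 (toward the root): 3, 11.
Ancestors of 13: 13, 10, 3, 11.
The deepest node appearing in both lists is 3.

3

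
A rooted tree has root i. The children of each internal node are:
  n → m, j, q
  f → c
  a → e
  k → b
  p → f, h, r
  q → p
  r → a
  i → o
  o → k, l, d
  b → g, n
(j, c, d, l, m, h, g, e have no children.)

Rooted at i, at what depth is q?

i → o → k → b → n → q — 5 edges.

5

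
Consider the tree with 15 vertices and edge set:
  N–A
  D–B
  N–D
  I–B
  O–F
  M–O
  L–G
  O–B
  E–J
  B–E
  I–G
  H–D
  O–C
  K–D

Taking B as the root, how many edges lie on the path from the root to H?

2

B–D–H — 2 edges.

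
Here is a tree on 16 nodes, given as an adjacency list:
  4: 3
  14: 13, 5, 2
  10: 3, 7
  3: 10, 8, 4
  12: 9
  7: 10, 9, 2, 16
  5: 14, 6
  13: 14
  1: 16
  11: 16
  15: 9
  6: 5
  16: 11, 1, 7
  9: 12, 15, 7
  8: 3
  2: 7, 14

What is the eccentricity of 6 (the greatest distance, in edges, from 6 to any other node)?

7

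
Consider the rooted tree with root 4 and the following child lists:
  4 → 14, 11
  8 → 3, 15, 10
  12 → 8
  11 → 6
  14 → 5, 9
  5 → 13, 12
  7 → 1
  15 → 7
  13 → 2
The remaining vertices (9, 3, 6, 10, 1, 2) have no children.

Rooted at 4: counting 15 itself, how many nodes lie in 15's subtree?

3

15's subtree: {15, 7, 1}, size 3.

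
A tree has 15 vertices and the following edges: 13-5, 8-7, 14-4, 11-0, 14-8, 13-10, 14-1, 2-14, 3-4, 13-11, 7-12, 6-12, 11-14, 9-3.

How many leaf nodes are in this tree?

7

Exactly 7 nodes have a single neighbour: 0, 1, 2, 5, 6, 9, 10.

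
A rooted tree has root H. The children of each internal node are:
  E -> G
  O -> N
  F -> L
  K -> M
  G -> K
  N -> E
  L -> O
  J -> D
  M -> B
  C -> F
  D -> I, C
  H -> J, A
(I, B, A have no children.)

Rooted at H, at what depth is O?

Climbing from O to the root: O → L → F → C → D → J → H. That's 6 steps.

6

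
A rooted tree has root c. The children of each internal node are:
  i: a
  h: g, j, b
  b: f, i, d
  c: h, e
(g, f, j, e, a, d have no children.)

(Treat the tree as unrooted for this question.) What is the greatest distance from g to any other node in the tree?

4

Distances from g peak at 4, attained at a.
g – h – b – i – a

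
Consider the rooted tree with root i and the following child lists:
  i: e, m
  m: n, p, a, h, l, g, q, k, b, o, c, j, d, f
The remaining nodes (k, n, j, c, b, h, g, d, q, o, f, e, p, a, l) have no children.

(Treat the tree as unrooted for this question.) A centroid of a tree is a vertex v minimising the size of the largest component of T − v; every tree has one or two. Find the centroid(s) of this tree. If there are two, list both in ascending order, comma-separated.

m

If m is removed the pieces have sizes 2, 1, 1, 1, 1, 1, 1, 1, 1, 1, 1, 1, 1, 1, 1, all ≤ ⌊17/2⌋ = 8.
Every other node leaves some component of size > 8, so the centroid is unique.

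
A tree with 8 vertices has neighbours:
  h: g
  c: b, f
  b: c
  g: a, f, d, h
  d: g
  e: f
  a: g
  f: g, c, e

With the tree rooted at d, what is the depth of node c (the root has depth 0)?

Climbing from c to the root: c → f → g → d. That's 3 steps.

3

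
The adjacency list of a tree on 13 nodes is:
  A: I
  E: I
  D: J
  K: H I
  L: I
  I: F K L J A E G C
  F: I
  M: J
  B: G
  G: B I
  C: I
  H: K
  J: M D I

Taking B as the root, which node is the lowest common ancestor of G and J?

Ancestors of G (toward the root): G, B.
Ancestors of J: J, I, G, B.
The deepest node appearing in both lists is G.

G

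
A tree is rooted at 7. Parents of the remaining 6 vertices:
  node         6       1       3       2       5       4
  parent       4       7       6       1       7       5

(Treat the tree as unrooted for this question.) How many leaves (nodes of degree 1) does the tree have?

Exactly 2 nodes have a single neighbour: 2, 3.

2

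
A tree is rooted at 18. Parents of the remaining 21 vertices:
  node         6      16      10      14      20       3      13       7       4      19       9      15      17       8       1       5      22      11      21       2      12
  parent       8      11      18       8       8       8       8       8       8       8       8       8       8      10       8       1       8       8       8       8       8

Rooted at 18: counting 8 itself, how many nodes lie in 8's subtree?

20

8's subtree: {8, 9, 1, 14, 15, 20, 13, 2, 21, 11, 6, 4, 17, 7, 12, 22, 3, 19, 5, 16}, size 20.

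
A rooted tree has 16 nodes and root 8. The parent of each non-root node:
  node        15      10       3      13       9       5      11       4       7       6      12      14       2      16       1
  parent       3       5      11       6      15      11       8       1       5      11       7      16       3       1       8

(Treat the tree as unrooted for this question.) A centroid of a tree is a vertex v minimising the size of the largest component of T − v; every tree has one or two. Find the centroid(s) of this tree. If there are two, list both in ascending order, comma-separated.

11

If 11 is removed the pieces have sizes 5, 4, 4, 2, all ≤ ⌊16/2⌋ = 8.
No neighbour of 11 does as well, so 11 is the unique centroid.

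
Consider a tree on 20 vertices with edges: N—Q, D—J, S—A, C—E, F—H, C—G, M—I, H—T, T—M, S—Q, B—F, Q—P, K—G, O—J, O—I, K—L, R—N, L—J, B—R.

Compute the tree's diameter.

17

Starting from A, a farthest node is E at distance 17.
One longest path: A – S – Q – N – R – B – F – H – T – M – I – O – J – L – K – G – C – E.
So the diameter is 17.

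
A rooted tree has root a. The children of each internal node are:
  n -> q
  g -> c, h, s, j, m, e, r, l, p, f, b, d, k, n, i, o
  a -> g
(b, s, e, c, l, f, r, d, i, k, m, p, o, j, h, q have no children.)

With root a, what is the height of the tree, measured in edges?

The longest root-to-leaf path is a–g–n–q (3 edges).

3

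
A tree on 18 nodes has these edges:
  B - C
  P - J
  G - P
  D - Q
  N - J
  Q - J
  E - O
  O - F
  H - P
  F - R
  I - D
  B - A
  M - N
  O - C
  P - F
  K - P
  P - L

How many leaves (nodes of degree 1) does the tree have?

9

The leaves are A, E, G, H, I, K, L, M, R.
That is 9 leaves.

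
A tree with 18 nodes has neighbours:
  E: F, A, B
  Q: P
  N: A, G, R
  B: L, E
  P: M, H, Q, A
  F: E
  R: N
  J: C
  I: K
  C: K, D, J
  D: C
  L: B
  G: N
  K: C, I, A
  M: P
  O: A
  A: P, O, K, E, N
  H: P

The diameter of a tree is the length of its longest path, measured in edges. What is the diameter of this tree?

6

Starting from L, a farthest node is J at distance 6.
One longest path: L–B–E–A–K–C–J.
So the diameter is 6.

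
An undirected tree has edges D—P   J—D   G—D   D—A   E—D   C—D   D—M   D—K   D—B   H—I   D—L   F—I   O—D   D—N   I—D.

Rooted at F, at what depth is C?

3

Path from F to C: F–I–D–C, which has 3 edges.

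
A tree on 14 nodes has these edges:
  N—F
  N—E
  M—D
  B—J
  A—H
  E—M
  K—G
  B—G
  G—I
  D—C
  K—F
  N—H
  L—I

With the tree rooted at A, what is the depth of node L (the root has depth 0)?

7

Path from A to L: A – H – N – F – K – G – I – L, which has 7 edges.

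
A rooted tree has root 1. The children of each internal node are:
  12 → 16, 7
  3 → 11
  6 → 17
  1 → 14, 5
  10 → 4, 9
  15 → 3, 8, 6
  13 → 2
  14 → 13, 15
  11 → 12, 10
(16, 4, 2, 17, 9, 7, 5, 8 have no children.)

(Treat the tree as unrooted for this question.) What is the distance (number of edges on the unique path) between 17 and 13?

4

The path is 17 – 6 – 15 – 14 – 13, which has 4 edges.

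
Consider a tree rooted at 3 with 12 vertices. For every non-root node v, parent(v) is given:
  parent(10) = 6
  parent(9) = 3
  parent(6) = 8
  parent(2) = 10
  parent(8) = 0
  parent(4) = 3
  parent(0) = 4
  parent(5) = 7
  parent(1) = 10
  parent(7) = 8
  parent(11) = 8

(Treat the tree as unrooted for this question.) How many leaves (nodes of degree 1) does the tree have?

5

The leaves are 1, 2, 5, 9, 11.
That is 5 leaves.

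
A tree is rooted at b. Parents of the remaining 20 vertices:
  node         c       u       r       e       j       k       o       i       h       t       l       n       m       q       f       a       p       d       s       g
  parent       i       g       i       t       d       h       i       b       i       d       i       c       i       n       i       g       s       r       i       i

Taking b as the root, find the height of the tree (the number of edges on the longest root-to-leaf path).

5

e sits deepest: b–i–r–d–t–e — 5 edges from the root.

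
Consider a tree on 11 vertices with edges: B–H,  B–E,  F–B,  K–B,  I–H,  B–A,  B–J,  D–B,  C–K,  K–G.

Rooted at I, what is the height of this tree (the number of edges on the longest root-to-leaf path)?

4

The longest root-to-leaf path is I → H → B → K → C (4 edges).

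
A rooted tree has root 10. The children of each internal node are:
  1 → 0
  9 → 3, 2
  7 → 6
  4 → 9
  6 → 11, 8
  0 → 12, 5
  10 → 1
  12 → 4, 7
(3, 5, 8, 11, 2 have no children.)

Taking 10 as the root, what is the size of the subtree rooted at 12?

9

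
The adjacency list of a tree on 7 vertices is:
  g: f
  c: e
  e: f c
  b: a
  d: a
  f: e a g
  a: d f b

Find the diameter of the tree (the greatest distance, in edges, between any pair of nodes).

BFS from c reaches b last, at distance 4; BFS from b confirms no node is farther.
Path: c–e–f–a–b.

4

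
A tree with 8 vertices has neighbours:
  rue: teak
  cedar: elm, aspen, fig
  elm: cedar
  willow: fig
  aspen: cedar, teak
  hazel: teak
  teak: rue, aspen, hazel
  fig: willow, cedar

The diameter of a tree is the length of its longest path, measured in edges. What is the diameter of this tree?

5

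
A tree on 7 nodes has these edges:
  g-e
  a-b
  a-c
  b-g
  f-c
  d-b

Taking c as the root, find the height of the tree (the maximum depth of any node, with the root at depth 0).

A deepest node is e, reached by c – a – b – g – e.
That path has 4 edges, so the height is 4.

4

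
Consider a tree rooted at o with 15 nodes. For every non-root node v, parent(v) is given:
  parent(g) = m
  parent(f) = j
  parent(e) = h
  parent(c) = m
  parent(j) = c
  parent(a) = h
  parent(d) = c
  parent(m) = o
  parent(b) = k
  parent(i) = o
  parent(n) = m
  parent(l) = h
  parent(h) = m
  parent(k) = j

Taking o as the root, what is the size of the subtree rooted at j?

The subtree rooted at j contains: j, k, f, b — 4 nodes.

4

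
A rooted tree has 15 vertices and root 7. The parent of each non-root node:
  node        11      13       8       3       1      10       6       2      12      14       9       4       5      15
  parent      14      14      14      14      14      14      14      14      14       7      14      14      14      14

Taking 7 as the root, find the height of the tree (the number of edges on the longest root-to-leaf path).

A deepest node is 15, reached by 7 → 14 → 15.
That path has 2 edges, so the height is 2.

2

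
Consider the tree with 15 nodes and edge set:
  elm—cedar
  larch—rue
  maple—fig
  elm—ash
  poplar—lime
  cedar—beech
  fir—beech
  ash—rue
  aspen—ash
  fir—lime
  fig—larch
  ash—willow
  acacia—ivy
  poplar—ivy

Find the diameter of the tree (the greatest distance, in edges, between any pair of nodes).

BFS from acacia reaches maple last, at distance 12; BFS from maple confirms no node is farther.
Path: acacia-ivy-poplar-lime-fir-beech-cedar-elm-ash-rue-larch-fig-maple.

12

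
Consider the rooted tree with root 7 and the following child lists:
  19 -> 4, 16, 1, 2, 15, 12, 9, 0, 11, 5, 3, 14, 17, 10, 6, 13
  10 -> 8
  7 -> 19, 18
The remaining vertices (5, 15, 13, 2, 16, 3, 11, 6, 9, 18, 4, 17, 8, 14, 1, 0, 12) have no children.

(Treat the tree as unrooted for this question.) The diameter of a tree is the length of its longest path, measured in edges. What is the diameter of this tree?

4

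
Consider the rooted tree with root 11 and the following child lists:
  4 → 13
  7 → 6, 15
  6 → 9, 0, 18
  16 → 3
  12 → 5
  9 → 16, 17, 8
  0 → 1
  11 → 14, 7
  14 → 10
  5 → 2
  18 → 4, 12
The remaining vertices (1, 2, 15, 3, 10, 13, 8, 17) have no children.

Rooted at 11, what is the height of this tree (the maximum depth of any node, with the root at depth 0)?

6

The longest root-to-leaf path is 11 → 7 → 6 → 18 → 12 → 5 → 2 (6 edges).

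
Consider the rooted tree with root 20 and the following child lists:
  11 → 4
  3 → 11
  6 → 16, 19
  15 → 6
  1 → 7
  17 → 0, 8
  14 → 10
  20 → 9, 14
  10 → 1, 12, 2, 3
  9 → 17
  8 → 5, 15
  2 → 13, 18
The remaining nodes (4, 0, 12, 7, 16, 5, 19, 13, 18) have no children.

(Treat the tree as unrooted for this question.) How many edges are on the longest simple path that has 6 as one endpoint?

10

A farthest node from 6 is 4.
The path 6–15–8–17–9–20–14–10–3–11–4 has 10 edges.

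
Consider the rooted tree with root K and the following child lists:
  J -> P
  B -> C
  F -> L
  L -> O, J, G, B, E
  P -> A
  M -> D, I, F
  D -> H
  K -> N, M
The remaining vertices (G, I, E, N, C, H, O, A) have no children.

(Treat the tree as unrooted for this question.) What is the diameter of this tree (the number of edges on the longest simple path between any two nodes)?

7

BFS from N reaches A last, at distance 7; BFS from A confirms no node is farther.
Path: N – K – M – F – L – J – P – A.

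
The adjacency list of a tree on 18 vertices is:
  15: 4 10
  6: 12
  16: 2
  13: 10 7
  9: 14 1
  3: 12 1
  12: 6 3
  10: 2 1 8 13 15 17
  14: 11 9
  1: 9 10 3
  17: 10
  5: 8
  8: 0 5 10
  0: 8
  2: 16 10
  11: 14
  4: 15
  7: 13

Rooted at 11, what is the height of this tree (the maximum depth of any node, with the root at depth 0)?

6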